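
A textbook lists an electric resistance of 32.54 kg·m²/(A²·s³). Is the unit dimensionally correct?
Yes

electric resistance has SI base units: kg * m^2 / (A^2 * s^3)
kg·m²/(A²·s³) reduces to the same SI base units, so it is a valid unit for electric resistance.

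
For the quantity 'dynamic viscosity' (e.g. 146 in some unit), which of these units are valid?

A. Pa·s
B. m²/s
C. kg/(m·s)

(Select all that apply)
A, C

dynamic viscosity has SI base units: kg / (m * s)

Checking each option against kg / (m * s):
  A. Pa·s: ✓ matches
  B. m²/s: ✗ does not match
  C. kg/(m·s): ✓ matches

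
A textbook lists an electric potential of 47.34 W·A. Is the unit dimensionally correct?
No

electric potential has SI base units: kg * m^2 / (A * s^3)
W·A does NOT reduce to kg * m^2 / (A * s^3); a valid unit for electric potential would be e.g. V.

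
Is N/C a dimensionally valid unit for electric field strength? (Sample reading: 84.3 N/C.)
Yes

electric field strength has SI base units: kg * m / (A * s^3)
N/C reduces to the same SI base units, so it is a valid unit for electric field strength.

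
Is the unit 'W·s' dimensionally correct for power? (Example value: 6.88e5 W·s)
No

power has SI base units: kg * m^2 / s^3
W·s does NOT reduce to kg * m^2 / s^3; a valid unit for power would be e.g. W.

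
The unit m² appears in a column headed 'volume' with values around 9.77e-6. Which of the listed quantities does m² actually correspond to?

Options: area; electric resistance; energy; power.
area

volume should have units dimensionally equivalent to m^3 (e.g. m³).
The given unit 'm²' reduces to m^2. Of the listed options, that is the dimensionality of area.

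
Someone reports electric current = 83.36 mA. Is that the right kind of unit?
Yes

electric current has SI base units: A
mA reduces to the same SI base units, so it is a valid unit for electric current.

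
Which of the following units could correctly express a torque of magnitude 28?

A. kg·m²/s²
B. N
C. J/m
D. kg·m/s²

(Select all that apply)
A

torque has SI base units: kg * m^2 / s^2

Checking each option against kg * m^2 / s^2:
  A. kg·m²/s²: ✓ matches
  B. N: ✗ does not match
  C. J/m: ✗ does not match
  D. kg·m/s²: ✗ does not match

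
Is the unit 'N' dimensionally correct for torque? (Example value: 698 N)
No

torque has SI base units: kg * m^2 / s^2
N does NOT reduce to kg * m^2 / s^2; a valid unit for torque would be e.g. N·m.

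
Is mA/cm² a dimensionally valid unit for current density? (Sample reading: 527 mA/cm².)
Yes

current density has SI base units: A / m^2
mA/cm² reduces to the same SI base units, so it is a valid unit for current density.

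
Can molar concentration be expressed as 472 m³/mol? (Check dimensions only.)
No

molar concentration has SI base units: mol / m^3
m³/mol does NOT reduce to mol / m^3; a valid unit for molar concentration would be e.g. mol/m³.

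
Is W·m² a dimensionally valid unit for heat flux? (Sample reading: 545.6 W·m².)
No

heat flux has SI base units: kg / s^3
W·m² does NOT reduce to kg / s^3; a valid unit for heat flux would be e.g. W/m².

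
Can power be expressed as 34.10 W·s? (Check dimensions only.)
No

power has SI base units: kg * m^2 / s^3
W·s does NOT reduce to kg * m^2 / s^3; a valid unit for power would be e.g. W.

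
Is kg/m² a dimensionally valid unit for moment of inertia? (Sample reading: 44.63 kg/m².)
No

moment of inertia has SI base units: kg * m^2
kg/m² does NOT reduce to kg * m^2; a valid unit for moment of inertia would be e.g. kg·m².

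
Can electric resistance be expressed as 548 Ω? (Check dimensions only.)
Yes

electric resistance has SI base units: kg * m^2 / (A^2 * s^3)
Ω reduces to the same SI base units, so it is a valid unit for electric resistance.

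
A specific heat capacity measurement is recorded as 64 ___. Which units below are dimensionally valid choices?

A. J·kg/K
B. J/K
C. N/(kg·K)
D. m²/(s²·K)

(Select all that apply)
D

specific heat capacity has SI base units: m^2 / (s^2 * K)

Checking each option against m^2 / (s^2 * K):
  A. J·kg/K: ✗ does not match
  B. J/K: ✗ does not match
  C. N/(kg·K): ✗ does not match
  D. m²/(s²·K): ✓ matches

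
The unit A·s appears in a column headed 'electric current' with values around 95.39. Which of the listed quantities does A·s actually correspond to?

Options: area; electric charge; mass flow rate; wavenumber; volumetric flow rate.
electric charge

electric current should have units dimensionally equivalent to A (e.g. A).
The given unit 'A·s' reduces to A * s. Of the listed options, that is the dimensionality of electric charge.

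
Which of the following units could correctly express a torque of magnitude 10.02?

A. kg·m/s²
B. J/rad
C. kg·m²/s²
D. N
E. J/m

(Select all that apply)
B, C

torque has SI base units: kg * m^2 / s^2

Checking each option against kg * m^2 / s^2:
  A. kg·m/s²: ✗ does not match
  B. J/rad: ✓ matches
  C. kg·m²/s²: ✓ matches
  D. N: ✗ does not match
  E. J/m: ✗ does not match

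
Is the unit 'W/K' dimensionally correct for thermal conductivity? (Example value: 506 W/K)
No

thermal conductivity has SI base units: kg * m / (s^3 * K)
W/K does NOT reduce to kg * m / (s^3 * K); a valid unit for thermal conductivity would be e.g. W/(m·K).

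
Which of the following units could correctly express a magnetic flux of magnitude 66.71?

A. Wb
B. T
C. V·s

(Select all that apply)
A, C

magnetic flux has SI base units: kg * m^2 / (A * s^2)

Checking each option against kg * m^2 / (A * s^2):
  A. Wb: ✓ matches
  B. T: ✗ does not match
  C. V·s: ✓ matches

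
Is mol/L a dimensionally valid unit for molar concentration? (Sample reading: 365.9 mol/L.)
Yes

molar concentration has SI base units: mol / m^3
mol/L reduces to the same SI base units, so it is a valid unit for molar concentration.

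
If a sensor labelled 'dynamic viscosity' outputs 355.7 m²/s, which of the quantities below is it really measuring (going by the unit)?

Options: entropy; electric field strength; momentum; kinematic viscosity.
kinematic viscosity

dynamic viscosity should have units dimensionally equivalent to kg / (m * s) (e.g. Pa·s).
The given unit 'm²/s' reduces to m^2 / s. Of the listed options, that is the dimensionality of kinematic viscosity.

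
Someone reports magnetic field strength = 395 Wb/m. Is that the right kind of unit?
No

magnetic field strength has SI base units: A / m
Wb/m does NOT reduce to A / m; a valid unit for magnetic field strength would be e.g. A/m.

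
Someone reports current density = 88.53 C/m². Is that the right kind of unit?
No

current density has SI base units: A / m^2
C/m² does NOT reduce to A / m^2; a valid unit for current density would be e.g. A/m².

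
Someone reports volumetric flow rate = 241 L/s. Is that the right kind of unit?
Yes

volumetric flow rate has SI base units: m^3 / s
L/s reduces to the same SI base units, so it is a valid unit for volumetric flow rate.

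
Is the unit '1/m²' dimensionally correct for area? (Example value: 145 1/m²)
No

area has SI base units: m^2
1/m² does NOT reduce to m^2; a valid unit for area would be e.g. m².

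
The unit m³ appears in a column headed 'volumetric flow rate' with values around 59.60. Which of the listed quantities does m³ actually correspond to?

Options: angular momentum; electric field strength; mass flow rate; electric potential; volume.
volume

volumetric flow rate should have units dimensionally equivalent to m^3 / s (e.g. m³/s).
The given unit 'm³' reduces to m^3. Of the listed options, that is the dimensionality of volume.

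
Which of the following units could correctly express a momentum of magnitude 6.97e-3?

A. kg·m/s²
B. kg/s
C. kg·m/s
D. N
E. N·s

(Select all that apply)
C, E

momentum has SI base units: kg * m / s

Checking each option against kg * m / s:
  A. kg·m/s²: ✗ does not match
  B. kg/s: ✗ does not match
  C. kg·m/s: ✓ matches
  D. N: ✗ does not match
  E. N·s: ✓ matches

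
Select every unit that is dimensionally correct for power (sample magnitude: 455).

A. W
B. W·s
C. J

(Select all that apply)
A

power has SI base units: kg * m^2 / s^3

Checking each option against kg * m^2 / s^3:
  A. W: ✓ matches
  B. W·s: ✗ does not match
  C. J: ✗ does not match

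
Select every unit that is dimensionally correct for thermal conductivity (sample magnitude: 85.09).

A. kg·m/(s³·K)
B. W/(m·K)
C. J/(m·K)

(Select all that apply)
A, B

thermal conductivity has SI base units: kg * m / (s^3 * K)

Checking each option against kg * m / (s^3 * K):
  A. kg·m/(s³·K): ✓ matches
  B. W/(m·K): ✓ matches
  C. J/(m·K): ✗ does not match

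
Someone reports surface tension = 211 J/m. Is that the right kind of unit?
No

surface tension has SI base units: kg / s^2
J/m does NOT reduce to kg / s^2; a valid unit for surface tension would be e.g. N/m.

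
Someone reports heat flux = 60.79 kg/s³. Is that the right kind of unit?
Yes

heat flux has SI base units: kg / s^3
kg/s³ reduces to the same SI base units, so it is a valid unit for heat flux.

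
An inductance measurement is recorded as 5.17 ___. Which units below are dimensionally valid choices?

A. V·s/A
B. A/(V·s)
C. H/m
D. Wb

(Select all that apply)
A

inductance has SI base units: kg * m^2 / (A^2 * s^2)

Checking each option against kg * m^2 / (A^2 * s^2):
  A. V·s/A: ✓ matches
  B. A/(V·s): ✗ does not match
  C. H/m: ✗ does not match
  D. Wb: ✗ does not match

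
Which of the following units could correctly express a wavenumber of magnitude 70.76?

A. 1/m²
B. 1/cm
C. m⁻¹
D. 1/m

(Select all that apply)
B, C, D

wavenumber has SI base units: 1 / m

Checking each option against 1 / m:
  A. 1/m²: ✗ does not match
  B. 1/cm: ✓ matches
  C. m⁻¹: ✓ matches
  D. 1/m: ✓ matches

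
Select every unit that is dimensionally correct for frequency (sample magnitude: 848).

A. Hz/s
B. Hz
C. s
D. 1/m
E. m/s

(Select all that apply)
B

frequency has SI base units: 1 / s

Checking each option against 1 / s:
  A. Hz/s: ✗ does not match
  B. Hz: ✓ matches
  C. s: ✗ does not match
  D. 1/m: ✗ does not match
  E. m/s: ✗ does not match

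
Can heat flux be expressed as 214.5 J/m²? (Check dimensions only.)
No

heat flux has SI base units: kg / s^3
J/m² does NOT reduce to kg / s^3; a valid unit for heat flux would be e.g. W/m².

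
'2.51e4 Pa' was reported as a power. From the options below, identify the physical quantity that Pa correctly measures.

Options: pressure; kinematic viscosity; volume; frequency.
pressure

power should have units dimensionally equivalent to kg * m^2 / s^3 (e.g. W).
The given unit 'Pa' reduces to kg / (m * s^2). Of the listed options, that is the dimensionality of pressure.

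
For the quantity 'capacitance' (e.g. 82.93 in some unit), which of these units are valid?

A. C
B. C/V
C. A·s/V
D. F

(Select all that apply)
B, C, D

capacitance has SI base units: A^2 * s^4 / (kg * m^2)

Checking each option against A^2 * s^4 / (kg * m^2):
  A. C: ✗ does not match
  B. C/V: ✓ matches
  C. A·s/V: ✓ matches
  D. F: ✓ matches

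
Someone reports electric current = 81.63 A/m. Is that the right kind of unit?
No

electric current has SI base units: A
A/m does NOT reduce to A; a valid unit for electric current would be e.g. A.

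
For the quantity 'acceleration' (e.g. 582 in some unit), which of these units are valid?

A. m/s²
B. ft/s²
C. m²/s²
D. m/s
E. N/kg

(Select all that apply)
A, B, E

acceleration has SI base units: m / s^2

Checking each option against m / s^2:
  A. m/s²: ✓ matches
  B. ft/s²: ✓ matches
  C. m²/s²: ✗ does not match
  D. m/s: ✗ does not match
  E. N/kg: ✓ matches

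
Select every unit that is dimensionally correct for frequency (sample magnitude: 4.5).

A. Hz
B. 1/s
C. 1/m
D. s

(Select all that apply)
A, B

frequency has SI base units: 1 / s

Checking each option against 1 / s:
  A. Hz: ✓ matches
  B. 1/s: ✓ matches
  C. 1/m: ✗ does not match
  D. s: ✗ does not match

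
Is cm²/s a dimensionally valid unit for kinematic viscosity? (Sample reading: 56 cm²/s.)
Yes

kinematic viscosity has SI base units: m^2 / s
cm²/s reduces to the same SI base units, so it is a valid unit for kinematic viscosity.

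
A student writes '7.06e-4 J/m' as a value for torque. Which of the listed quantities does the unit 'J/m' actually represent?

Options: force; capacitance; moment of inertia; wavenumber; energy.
force

torque should have units dimensionally equivalent to kg * m^2 / s^2 (e.g. N·m).
The given unit 'J/m' reduces to kg * m / s^2. Of the listed options, that is the dimensionality of force.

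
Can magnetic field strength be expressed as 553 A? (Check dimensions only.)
No

magnetic field strength has SI base units: A / m
A does NOT reduce to A / m; a valid unit for magnetic field strength would be e.g. A/m.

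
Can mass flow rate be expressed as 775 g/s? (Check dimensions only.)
Yes

mass flow rate has SI base units: kg / s
g/s reduces to the same SI base units, so it is a valid unit for mass flow rate.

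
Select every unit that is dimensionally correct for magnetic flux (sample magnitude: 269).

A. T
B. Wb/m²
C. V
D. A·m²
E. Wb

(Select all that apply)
E

magnetic flux has SI base units: kg * m^2 / (A * s^2)

Checking each option against kg * m^2 / (A * s^2):
  A. T: ✗ does not match
  B. Wb/m²: ✗ does not match
  C. V: ✗ does not match
  D. A·m²: ✗ does not match
  E. Wb: ✓ matches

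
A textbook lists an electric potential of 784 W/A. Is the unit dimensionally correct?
Yes

electric potential has SI base units: kg * m^2 / (A * s^3)
W/A reduces to the same SI base units, so it is a valid unit for electric potential.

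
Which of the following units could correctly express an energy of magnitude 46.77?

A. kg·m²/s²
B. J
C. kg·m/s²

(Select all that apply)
A, B

energy has SI base units: kg * m^2 / s^2

Checking each option against kg * m^2 / s^2:
  A. kg·m²/s²: ✓ matches
  B. J: ✓ matches
  C. kg·m/s²: ✗ does not match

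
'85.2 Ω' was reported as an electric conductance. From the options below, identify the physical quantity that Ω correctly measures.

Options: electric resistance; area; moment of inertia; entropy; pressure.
electric resistance

electric conductance should have units dimensionally equivalent to A^2 * s^3 / (kg * m^2) (e.g. S).
The given unit 'Ω' reduces to kg * m^2 / (A^2 * s^3). Of the listed options, that is the dimensionality of electric resistance.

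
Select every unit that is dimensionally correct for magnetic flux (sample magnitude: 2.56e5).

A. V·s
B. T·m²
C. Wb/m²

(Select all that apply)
A, B

magnetic flux has SI base units: kg * m^2 / (A * s^2)

Checking each option against kg * m^2 / (A * s^2):
  A. V·s: ✓ matches
  B. T·m²: ✓ matches
  C. Wb/m²: ✗ does not match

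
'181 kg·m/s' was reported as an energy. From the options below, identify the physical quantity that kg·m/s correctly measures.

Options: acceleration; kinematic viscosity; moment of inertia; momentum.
momentum

energy should have units dimensionally equivalent to kg * m^2 / s^2 (e.g. J).
The given unit 'kg·m/s' reduces to kg * m / s. Of the listed options, that is the dimensionality of momentum.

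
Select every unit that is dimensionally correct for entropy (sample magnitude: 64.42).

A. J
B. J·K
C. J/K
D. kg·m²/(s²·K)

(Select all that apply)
C, D

entropy has SI base units: kg * m^2 / (s^2 * K)

Checking each option against kg * m^2 / (s^2 * K):
  A. J: ✗ does not match
  B. J·K: ✗ does not match
  C. J/K: ✓ matches
  D. kg·m²/(s²·K): ✓ matches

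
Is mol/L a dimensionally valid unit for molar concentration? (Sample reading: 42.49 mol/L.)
Yes

molar concentration has SI base units: mol / m^3
mol/L reduces to the same SI base units, so it is a valid unit for molar concentration.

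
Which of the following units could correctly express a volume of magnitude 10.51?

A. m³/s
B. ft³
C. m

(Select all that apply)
B

volume has SI base units: m^3

Checking each option against m^3:
  A. m³/s: ✗ does not match
  B. ft³: ✓ matches
  C. m: ✗ does not match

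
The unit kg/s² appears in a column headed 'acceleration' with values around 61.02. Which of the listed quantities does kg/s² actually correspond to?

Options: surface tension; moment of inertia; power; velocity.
surface tension

acceleration should have units dimensionally equivalent to m / s^2 (e.g. m/s²).
The given unit 'kg/s²' reduces to kg / s^2. Of the listed options, that is the dimensionality of surface tension.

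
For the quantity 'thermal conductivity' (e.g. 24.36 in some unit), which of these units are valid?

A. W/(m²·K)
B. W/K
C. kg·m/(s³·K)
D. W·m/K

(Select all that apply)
C

thermal conductivity has SI base units: kg * m / (s^3 * K)

Checking each option against kg * m / (s^3 * K):
  A. W/(m²·K): ✗ does not match
  B. W/K: ✗ does not match
  C. kg·m/(s³·K): ✓ matches
  D. W·m/K: ✗ does not match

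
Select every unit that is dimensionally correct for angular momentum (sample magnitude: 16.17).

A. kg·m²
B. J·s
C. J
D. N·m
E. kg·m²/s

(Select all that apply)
B, E

angular momentum has SI base units: kg * m^2 / s

Checking each option against kg * m^2 / s:
  A. kg·m²: ✗ does not match
  B. J·s: ✓ matches
  C. J: ✗ does not match
  D. N·m: ✗ does not match
  E. kg·m²/s: ✓ matches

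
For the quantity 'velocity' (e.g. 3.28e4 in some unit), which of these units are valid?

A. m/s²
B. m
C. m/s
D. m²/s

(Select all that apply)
C

velocity has SI base units: m / s

Checking each option against m / s:
  A. m/s²: ✗ does not match
  B. m: ✗ does not match
  C. m/s: ✓ matches
  D. m²/s: ✗ does not match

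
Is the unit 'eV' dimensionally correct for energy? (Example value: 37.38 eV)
Yes

energy has SI base units: kg * m^2 / s^2
eV reduces to the same SI base units, so it is a valid unit for energy.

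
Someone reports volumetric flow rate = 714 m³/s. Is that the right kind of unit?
Yes

volumetric flow rate has SI base units: m^3 / s
m³/s reduces to the same SI base units, so it is a valid unit for volumetric flow rate.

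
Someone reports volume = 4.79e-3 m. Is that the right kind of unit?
No

volume has SI base units: m^3
m does NOT reduce to m^3; a valid unit for volume would be e.g. m³.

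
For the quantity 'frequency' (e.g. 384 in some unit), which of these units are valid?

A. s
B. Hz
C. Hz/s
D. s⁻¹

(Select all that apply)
B, D

frequency has SI base units: 1 / s

Checking each option against 1 / s:
  A. s: ✗ does not match
  B. Hz: ✓ matches
  C. Hz/s: ✗ does not match
  D. s⁻¹: ✓ matches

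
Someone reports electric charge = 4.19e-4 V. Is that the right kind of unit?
No

electric charge has SI base units: A * s
V does NOT reduce to A * s; a valid unit for electric charge would be e.g. C.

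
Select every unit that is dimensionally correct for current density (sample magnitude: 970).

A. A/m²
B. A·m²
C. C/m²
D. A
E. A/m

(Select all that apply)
A

current density has SI base units: A / m^2

Checking each option against A / m^2:
  A. A/m²: ✓ matches
  B. A·m²: ✗ does not match
  C. C/m²: ✗ does not match
  D. A: ✗ does not match
  E. A/m: ✗ does not match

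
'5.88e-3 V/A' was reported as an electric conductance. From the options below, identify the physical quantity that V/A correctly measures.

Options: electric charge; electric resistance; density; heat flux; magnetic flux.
electric resistance

electric conductance should have units dimensionally equivalent to A^2 * s^3 / (kg * m^2) (e.g. S).
The given unit 'V/A' reduces to kg * m^2 / (A^2 * s^3). Of the listed options, that is the dimensionality of electric resistance.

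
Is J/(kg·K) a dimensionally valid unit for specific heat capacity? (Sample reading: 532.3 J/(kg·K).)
Yes

specific heat capacity has SI base units: m^2 / (s^2 * K)
J/(kg·K) reduces to the same SI base units, so it is a valid unit for specific heat capacity.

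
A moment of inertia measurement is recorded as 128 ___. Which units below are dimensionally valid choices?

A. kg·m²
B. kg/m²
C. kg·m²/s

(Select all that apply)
A

moment of inertia has SI base units: kg * m^2

Checking each option against kg * m^2:
  A. kg·m²: ✓ matches
  B. kg/m²: ✗ does not match
  C. kg·m²/s: ✗ does not match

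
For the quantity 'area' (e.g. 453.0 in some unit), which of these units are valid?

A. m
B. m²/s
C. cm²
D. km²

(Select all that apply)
C, D

area has SI base units: m^2

Checking each option against m^2:
  A. m: ✗ does not match
  B. m²/s: ✗ does not match
  C. cm²: ✓ matches
  D. km²: ✓ matches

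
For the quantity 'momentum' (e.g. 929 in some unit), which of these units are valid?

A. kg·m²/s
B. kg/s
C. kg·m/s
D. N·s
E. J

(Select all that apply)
C, D

momentum has SI base units: kg * m / s

Checking each option against kg * m / s:
  A. kg·m²/s: ✗ does not match
  B. kg/s: ✗ does not match
  C. kg·m/s: ✓ matches
  D. N·s: ✓ matches
  E. J: ✗ does not match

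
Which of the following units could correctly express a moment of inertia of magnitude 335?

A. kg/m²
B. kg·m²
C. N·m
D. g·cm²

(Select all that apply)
B, D

moment of inertia has SI base units: kg * m^2

Checking each option against kg * m^2:
  A. kg/m²: ✗ does not match
  B. kg·m²: ✓ matches
  C. N·m: ✗ does not match
  D. g·cm²: ✓ matches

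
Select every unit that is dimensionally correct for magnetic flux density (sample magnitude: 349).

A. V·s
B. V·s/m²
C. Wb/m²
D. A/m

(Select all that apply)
B, C

magnetic flux density has SI base units: kg / (A * s^2)

Checking each option against kg / (A * s^2):
  A. V·s: ✗ does not match
  B. V·s/m²: ✓ matches
  C. Wb/m²: ✓ matches
  D. A/m: ✗ does not match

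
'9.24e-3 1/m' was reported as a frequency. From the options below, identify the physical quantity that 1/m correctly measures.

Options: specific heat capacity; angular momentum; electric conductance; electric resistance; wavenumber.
wavenumber

frequency should have units dimensionally equivalent to 1 / s (e.g. Hz).
The given unit '1/m' reduces to 1 / m. Of the listed options, that is the dimensionality of wavenumber.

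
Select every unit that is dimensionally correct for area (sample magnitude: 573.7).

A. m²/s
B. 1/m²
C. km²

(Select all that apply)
C

area has SI base units: m^2

Checking each option against m^2:
  A. m²/s: ✗ does not match
  B. 1/m²: ✗ does not match
  C. km²: ✓ matches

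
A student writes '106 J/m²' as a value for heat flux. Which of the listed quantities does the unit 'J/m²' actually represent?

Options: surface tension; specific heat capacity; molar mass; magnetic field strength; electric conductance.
surface tension

heat flux should have units dimensionally equivalent to kg / s^3 (e.g. W/m²).
The given unit 'J/m²' reduces to kg / s^2. Of the listed options, that is the dimensionality of surface tension.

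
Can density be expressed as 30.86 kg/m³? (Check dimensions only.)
Yes

density has SI base units: kg / m^3
kg/m³ reduces to the same SI base units, so it is a valid unit for density.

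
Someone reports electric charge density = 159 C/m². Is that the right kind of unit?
No

electric charge density has SI base units: A * s / m^3
C/m² does NOT reduce to A * s / m^3; a valid unit for electric charge density would be e.g. C/m³.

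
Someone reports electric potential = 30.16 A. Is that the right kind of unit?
No

electric potential has SI base units: kg * m^2 / (A * s^3)
A does NOT reduce to kg * m^2 / (A * s^3); a valid unit for electric potential would be e.g. V.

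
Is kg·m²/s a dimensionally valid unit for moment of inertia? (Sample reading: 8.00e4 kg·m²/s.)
No

moment of inertia has SI base units: kg * m^2
kg·m²/s does NOT reduce to kg * m^2; a valid unit for moment of inertia would be e.g. kg·m².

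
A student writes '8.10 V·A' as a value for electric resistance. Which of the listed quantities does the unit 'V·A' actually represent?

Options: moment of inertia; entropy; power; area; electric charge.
power

electric resistance should have units dimensionally equivalent to kg * m^2 / (A^2 * s^3) (e.g. Ω).
The given unit 'V·A' reduces to kg * m^2 / s^3. Of the listed options, that is the dimensionality of power.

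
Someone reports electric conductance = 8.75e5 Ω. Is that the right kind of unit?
No

electric conductance has SI base units: A^2 * s^3 / (kg * m^2)
Ω does NOT reduce to A^2 * s^3 / (kg * m^2); a valid unit for electric conductance would be e.g. S.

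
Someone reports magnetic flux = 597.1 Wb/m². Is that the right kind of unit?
No

magnetic flux has SI base units: kg * m^2 / (A * s^2)
Wb/m² does NOT reduce to kg * m^2 / (A * s^2); a valid unit for magnetic flux would be e.g. Wb.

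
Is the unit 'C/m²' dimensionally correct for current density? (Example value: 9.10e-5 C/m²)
No

current density has SI base units: A / m^2
C/m² does NOT reduce to A / m^2; a valid unit for current density would be e.g. A/m².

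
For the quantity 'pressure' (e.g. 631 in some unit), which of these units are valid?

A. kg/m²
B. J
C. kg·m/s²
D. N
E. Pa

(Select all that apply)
E

pressure has SI base units: kg / (m * s^2)

Checking each option against kg / (m * s^2):
  A. kg/m²: ✗ does not match
  B. J: ✗ does not match
  C. kg·m/s²: ✗ does not match
  D. N: ✗ does not match
  E. Pa: ✓ matches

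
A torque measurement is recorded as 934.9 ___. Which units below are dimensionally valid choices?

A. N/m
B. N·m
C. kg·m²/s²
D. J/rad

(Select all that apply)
B, C, D

torque has SI base units: kg * m^2 / s^2

Checking each option against kg * m^2 / s^2:
  A. N/m: ✗ does not match
  B. N·m: ✓ matches
  C. kg·m²/s²: ✓ matches
  D. J/rad: ✓ matches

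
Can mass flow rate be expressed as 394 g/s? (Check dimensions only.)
Yes

mass flow rate has SI base units: kg / s
g/s reduces to the same SI base units, so it is a valid unit for mass flow rate.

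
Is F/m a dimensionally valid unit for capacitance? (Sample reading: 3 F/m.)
No

capacitance has SI base units: A^2 * s^4 / (kg * m^2)
F/m does NOT reduce to A^2 * s^4 / (kg * m^2); a valid unit for capacitance would be e.g. F.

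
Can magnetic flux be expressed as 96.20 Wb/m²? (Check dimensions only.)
No

magnetic flux has SI base units: kg * m^2 / (A * s^2)
Wb/m² does NOT reduce to kg * m^2 / (A * s^2); a valid unit for magnetic flux would be e.g. Wb.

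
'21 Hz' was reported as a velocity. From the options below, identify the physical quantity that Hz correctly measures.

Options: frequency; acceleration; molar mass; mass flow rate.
frequency

velocity should have units dimensionally equivalent to m / s (e.g. m/s).
The given unit 'Hz' reduces to 1 / s. Of the listed options, that is the dimensionality of frequency.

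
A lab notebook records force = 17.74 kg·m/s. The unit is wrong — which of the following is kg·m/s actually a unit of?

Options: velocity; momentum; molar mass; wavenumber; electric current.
momentum

force should have units dimensionally equivalent to kg * m / s^2 (e.g. N).
The given unit 'kg·m/s' reduces to kg * m / s. Of the listed options, that is the dimensionality of momentum.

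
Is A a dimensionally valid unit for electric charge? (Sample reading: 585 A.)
No

electric charge has SI base units: A * s
A does NOT reduce to A * s; a valid unit for electric charge would be e.g. C.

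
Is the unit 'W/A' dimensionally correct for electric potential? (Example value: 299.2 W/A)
Yes

electric potential has SI base units: kg * m^2 / (A * s^3)
W/A reduces to the same SI base units, so it is a valid unit for electric potential.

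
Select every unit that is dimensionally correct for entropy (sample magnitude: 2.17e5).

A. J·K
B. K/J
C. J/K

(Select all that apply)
C

entropy has SI base units: kg * m^2 / (s^2 * K)

Checking each option against kg * m^2 / (s^2 * K):
  A. J·K: ✗ does not match
  B. K/J: ✗ does not match
  C. J/K: ✓ matches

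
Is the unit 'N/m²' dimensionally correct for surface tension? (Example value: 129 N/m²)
No

surface tension has SI base units: kg / s^2
N/m² does NOT reduce to kg / s^2; a valid unit for surface tension would be e.g. N/m.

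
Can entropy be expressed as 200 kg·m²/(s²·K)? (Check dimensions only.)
Yes

entropy has SI base units: kg * m^2 / (s^2 * K)
kg·m²/(s²·K) reduces to the same SI base units, so it is a valid unit for entropy.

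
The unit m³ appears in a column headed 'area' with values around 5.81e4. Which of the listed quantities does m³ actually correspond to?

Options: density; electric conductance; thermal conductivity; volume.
volume

area should have units dimensionally equivalent to m^2 (e.g. m²).
The given unit 'm³' reduces to m^3. Of the listed options, that is the dimensionality of volume.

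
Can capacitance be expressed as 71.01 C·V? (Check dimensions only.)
No

capacitance has SI base units: A^2 * s^4 / (kg * m^2)
C·V does NOT reduce to A^2 * s^4 / (kg * m^2); a valid unit for capacitance would be e.g. F.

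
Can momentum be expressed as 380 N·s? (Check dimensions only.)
Yes

momentum has SI base units: kg * m / s
N·s reduces to the same SI base units, so it is a valid unit for momentum.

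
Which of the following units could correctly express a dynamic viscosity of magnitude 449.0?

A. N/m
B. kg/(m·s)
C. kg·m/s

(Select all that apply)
B

dynamic viscosity has SI base units: kg / (m * s)

Checking each option against kg / (m * s):
  A. N/m: ✗ does not match
  B. kg/(m·s): ✓ matches
  C. kg·m/s: ✗ does not match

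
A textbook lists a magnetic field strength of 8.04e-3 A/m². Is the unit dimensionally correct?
No

magnetic field strength has SI base units: A / m
A/m² does NOT reduce to A / m; a valid unit for magnetic field strength would be e.g. A/m.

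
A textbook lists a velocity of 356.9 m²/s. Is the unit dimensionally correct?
No

velocity has SI base units: m / s
m²/s does NOT reduce to m / s; a valid unit for velocity would be e.g. m/s.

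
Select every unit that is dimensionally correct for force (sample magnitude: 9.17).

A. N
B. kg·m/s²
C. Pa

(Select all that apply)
A, B

force has SI base units: kg * m / s^2

Checking each option against kg * m / s^2:
  A. N: ✓ matches
  B. kg·m/s²: ✓ matches
  C. Pa: ✗ does not match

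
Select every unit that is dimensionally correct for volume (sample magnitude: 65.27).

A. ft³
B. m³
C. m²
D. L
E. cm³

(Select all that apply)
A, B, D, E

volume has SI base units: m^3

Checking each option against m^3:
  A. ft³: ✓ matches
  B. m³: ✓ matches
  C. m²: ✗ does not match
  D. L: ✓ matches
  E. cm³: ✓ matches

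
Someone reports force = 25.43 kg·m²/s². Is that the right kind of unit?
No

force has SI base units: kg * m / s^2
kg·m²/s² does NOT reduce to kg * m / s^2; a valid unit for force would be e.g. N.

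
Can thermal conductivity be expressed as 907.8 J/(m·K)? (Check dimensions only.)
No

thermal conductivity has SI base units: kg * m / (s^3 * K)
J/(m·K) does NOT reduce to kg * m / (s^3 * K); a valid unit for thermal conductivity would be e.g. W/(m·K).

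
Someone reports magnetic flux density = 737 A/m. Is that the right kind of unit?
No

magnetic flux density has SI base units: kg / (A * s^2)
A/m does NOT reduce to kg / (A * s^2); a valid unit for magnetic flux density would be e.g. T.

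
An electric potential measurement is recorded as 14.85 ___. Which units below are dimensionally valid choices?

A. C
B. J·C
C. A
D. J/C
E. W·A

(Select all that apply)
D

electric potential has SI base units: kg * m^2 / (A * s^3)

Checking each option against kg * m^2 / (A * s^3):
  A. C: ✗ does not match
  B. J·C: ✗ does not match
  C. A: ✗ does not match
  D. J/C: ✓ matches
  E. W·A: ✗ does not match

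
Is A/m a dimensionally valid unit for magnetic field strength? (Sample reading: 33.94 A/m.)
Yes

magnetic field strength has SI base units: A / m
A/m reduces to the same SI base units, so it is a valid unit for magnetic field strength.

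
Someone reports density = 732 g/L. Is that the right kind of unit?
Yes

density has SI base units: kg / m^3
g/L reduces to the same SI base units, so it is a valid unit for density.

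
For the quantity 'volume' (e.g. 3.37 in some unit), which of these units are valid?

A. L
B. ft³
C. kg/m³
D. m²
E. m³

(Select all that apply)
A, B, E

volume has SI base units: m^3

Checking each option against m^3:
  A. L: ✓ matches
  B. ft³: ✓ matches
  C. kg/m³: ✗ does not match
  D. m²: ✗ does not match
  E. m³: ✓ matches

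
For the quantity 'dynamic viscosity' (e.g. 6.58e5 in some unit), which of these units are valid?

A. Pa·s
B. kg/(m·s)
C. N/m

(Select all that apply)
A, B

dynamic viscosity has SI base units: kg / (m * s)

Checking each option against kg / (m * s):
  A. Pa·s: ✓ matches
  B. kg/(m·s): ✓ matches
  C. N/m: ✗ does not match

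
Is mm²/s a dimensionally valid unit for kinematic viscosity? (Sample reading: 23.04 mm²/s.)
Yes

kinematic viscosity has SI base units: m^2 / s
mm²/s reduces to the same SI base units, so it is a valid unit for kinematic viscosity.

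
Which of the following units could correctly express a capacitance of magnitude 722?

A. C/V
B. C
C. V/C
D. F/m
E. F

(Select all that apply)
A, E

capacitance has SI base units: A^2 * s^4 / (kg * m^2)

Checking each option against A^2 * s^4 / (kg * m^2):
  A. C/V: ✓ matches
  B. C: ✗ does not match
  C. V/C: ✗ does not match
  D. F/m: ✗ does not match
  E. F: ✓ matches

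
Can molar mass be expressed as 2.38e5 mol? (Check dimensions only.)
No

molar mass has SI base units: kg / mol
mol does NOT reduce to kg / mol; a valid unit for molar mass would be e.g. kg/mol.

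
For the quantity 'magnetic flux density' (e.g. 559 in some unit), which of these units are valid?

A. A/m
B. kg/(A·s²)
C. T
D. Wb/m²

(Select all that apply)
B, C, D

magnetic flux density has SI base units: kg / (A * s^2)

Checking each option against kg / (A * s^2):
  A. A/m: ✗ does not match
  B. kg/(A·s²): ✓ matches
  C. T: ✓ matches
  D. Wb/m²: ✓ matches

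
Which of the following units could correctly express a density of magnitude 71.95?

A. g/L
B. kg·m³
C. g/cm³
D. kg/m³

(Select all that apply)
A, C, D

density has SI base units: kg / m^3

Checking each option against kg / m^3:
  A. g/L: ✓ matches
  B. kg·m³: ✗ does not match
  C. g/cm³: ✓ matches
  D. kg/m³: ✓ matches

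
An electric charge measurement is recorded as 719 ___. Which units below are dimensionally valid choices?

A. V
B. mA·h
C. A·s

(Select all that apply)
B, C

electric charge has SI base units: A * s

Checking each option against A * s:
  A. V: ✗ does not match
  B. mA·h: ✓ matches
  C. A·s: ✓ matches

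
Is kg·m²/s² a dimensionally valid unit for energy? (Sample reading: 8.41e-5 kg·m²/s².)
Yes

energy has SI base units: kg * m^2 / s^2
kg·m²/s² reduces to the same SI base units, so it is a valid unit for energy.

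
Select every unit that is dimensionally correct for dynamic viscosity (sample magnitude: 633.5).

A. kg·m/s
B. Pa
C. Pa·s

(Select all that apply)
C

dynamic viscosity has SI base units: kg / (m * s)

Checking each option against kg / (m * s):
  A. kg·m/s: ✗ does not match
  B. Pa: ✗ does not match
  C. Pa·s: ✓ matches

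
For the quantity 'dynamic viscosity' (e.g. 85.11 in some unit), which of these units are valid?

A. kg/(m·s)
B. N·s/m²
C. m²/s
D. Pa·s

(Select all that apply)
A, B, D

dynamic viscosity has SI base units: kg / (m * s)

Checking each option against kg / (m * s):
  A. kg/(m·s): ✓ matches
  B. N·s/m²: ✓ matches
  C. m²/s: ✗ does not match
  D. Pa·s: ✓ matches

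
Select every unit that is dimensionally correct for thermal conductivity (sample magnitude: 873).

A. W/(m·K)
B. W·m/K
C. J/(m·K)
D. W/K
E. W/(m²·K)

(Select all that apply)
A

thermal conductivity has SI base units: kg * m / (s^3 * K)

Checking each option against kg * m / (s^3 * K):
  A. W/(m·K): ✓ matches
  B. W·m/K: ✗ does not match
  C. J/(m·K): ✗ does not match
  D. W/K: ✗ does not match
  E. W/(m²·K): ✗ does not match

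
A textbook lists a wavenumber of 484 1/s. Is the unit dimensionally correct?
No

wavenumber has SI base units: 1 / m
1/s does NOT reduce to 1 / m; a valid unit for wavenumber would be e.g. 1/m.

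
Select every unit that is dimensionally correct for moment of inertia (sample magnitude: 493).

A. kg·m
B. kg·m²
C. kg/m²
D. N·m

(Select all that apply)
B

moment of inertia has SI base units: kg * m^2

Checking each option against kg * m^2:
  A. kg·m: ✗ does not match
  B. kg·m²: ✓ matches
  C. kg/m²: ✗ does not match
  D. N·m: ✗ does not match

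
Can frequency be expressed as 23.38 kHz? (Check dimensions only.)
Yes

frequency has SI base units: 1 / s
kHz reduces to the same SI base units, so it is a valid unit for frequency.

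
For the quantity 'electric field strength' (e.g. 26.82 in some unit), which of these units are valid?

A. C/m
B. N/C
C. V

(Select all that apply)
B

electric field strength has SI base units: kg * m / (A * s^3)

Checking each option against kg * m / (A * s^3):
  A. C/m: ✗ does not match
  B. N/C: ✓ matches
  C. V: ✗ does not match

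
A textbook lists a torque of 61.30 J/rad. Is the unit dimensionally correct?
Yes

torque has SI base units: kg * m^2 / s^2
J/rad reduces to the same SI base units, so it is a valid unit for torque.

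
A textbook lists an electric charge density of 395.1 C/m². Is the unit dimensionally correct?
No

electric charge density has SI base units: A * s / m^3
C/m² does NOT reduce to A * s / m^3; a valid unit for electric charge density would be e.g. C/m³.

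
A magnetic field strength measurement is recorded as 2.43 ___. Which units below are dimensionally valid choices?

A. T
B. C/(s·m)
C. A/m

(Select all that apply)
B, C

magnetic field strength has SI base units: A / m

Checking each option against A / m:
  A. T: ✗ does not match
  B. C/(s·m): ✓ matches
  C. A/m: ✓ matches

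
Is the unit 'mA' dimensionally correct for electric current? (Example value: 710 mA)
Yes

electric current has SI base units: A
mA reduces to the same SI base units, so it is a valid unit for electric current.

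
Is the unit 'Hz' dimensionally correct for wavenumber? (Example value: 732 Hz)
No

wavenumber has SI base units: 1 / m
Hz does NOT reduce to 1 / m; a valid unit for wavenumber would be e.g. 1/m.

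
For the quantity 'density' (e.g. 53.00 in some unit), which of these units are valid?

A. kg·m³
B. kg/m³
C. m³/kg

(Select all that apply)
B

density has SI base units: kg / m^3

Checking each option against kg / m^3:
  A. kg·m³: ✗ does not match
  B. kg/m³: ✓ matches
  C. m³/kg: ✗ does not match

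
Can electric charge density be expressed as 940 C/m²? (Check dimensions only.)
No

electric charge density has SI base units: A * s / m^3
C/m² does NOT reduce to A * s / m^3; a valid unit for electric charge density would be e.g. C/m³.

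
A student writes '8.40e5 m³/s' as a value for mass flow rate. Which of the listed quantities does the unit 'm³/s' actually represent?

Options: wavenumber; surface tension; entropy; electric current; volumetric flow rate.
volumetric flow rate

mass flow rate should have units dimensionally equivalent to kg / s (e.g. kg/s).
The given unit 'm³/s' reduces to m^3 / s. Of the listed options, that is the dimensionality of volumetric flow rate.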